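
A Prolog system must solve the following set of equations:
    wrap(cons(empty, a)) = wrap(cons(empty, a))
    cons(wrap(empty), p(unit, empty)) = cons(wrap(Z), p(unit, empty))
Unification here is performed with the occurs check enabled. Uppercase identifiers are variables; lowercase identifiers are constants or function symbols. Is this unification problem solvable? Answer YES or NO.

YES

Delete trivial equation wrap(cons(empty, a)) = wrap(cons(empty, a)).
Decompose cons/2: wrap(empty) = wrap(Z),  p(unit, empty) = p(unit, empty).
Decompose wrap/1: empty = Z.
Bind Z := empty; no other remaining equation mentions Z.
Delete trivial equation p(unit, empty) = p(unit, empty).
No equations remain and no clash or occurs-check failure arose, so a unifier exists.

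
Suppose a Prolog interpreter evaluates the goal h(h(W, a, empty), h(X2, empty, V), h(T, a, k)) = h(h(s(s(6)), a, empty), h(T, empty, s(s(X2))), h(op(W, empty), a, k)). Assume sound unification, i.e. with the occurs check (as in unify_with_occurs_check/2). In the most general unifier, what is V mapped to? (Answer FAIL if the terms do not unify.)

s(s(op(s(s(6)), empty)))

Decompose h/3: h(W, a, empty) = h(s(s(6)), a, empty),  h(X2, empty, V) = h(T, empty, s(s(X2))),  h(T, a, k) = h(op(W, empty), a, k).
Decompose h/3: W = s(s(6)),  a = a,  empty = empty.
Bind W := s(s(6)); substituting into the one remaining equation that mentions W gives: h(T, a, k) = h(op(s(s(6)), empty), a, k).
Delete trivial equation a = a.
Delete trivial equation empty = empty.
Decompose h/3: X2 = T,  empty = empty,  V = s(s(X2)).
Bind X2 := T; substituting into the one remaining equation that mentions X2 gives: V = s(s(T)).
Delete trivial equation empty = empty.
Bind V := s(s(T)); no other remaining equation mentions V.
Decompose h/3: T = op(s(s(6)), empty),  a = a,  k = k.
Bind T := op(s(s(6)), empty); no other remaining equation mentions T. Substituting into the earlier bindings gives X2 := op(s(s(6)), empty), V := s(s(op(s(s(6)), empty))).
Delete trivial equation a = a.
Delete trivial equation k = k.
MGU = { W -> s(s(6)), X2 -> op(s(s(6)), empty), V -> s(s(op(s(s(6)), empty))), T -> op(s(s(6)), empty) }, so V -> s(s(op(s(s(6)), empty))).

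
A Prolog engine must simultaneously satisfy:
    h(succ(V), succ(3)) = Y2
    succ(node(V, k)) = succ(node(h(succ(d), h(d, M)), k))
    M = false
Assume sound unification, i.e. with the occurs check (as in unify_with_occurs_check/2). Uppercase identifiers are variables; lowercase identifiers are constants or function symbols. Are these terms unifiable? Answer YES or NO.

YES

Bind Y2 := h(succ(V), succ(3)); no other remaining equation mentions Y2.
Decompose succ/1: node(V, k) = node(h(succ(d), h(d, M)), k).
Decompose node/2: V = h(succ(d), h(d, M)),  k = k.
Bind V := h(succ(d), h(d, M)); no other remaining equation mentions V. Substituting into the earlier binding gives Y2 := h(succ(h(succ(d), h(d, M))), succ(3)).
Delete trivial equation k = k.
Bind M := false. Substituting into the earlier bindings gives Y2 := h(succ(h(succ(d), h(d, false))), succ(3)), V := h(succ(d), h(d, false)).
No equations remain and no clash or occurs-check failure arose, so a unifier exists.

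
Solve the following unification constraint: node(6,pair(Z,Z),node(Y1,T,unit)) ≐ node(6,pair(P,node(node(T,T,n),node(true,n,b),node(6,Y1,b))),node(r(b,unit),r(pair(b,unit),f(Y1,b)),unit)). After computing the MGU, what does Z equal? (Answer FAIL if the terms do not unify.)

node(node(r(pair(b,unit),f(r(b,unit),b)),r(pair(b,unit),f(r(b,unit),b)),n),node(true,n,b),node(6,r(b,unit),b))

Decompose node/3: 6 ≐ 6,  pair(Z,Z) ≐ pair(P,node(node(T,T,n),node(true,n,b),node(6,Y1,b))),  node(Y1,T,unit) ≐ node(r(b,unit),r(pair(b,unit),f(Y1,b)),unit).
Delete trivial equation 6 ≐ 6.
Decompose pair/2: Z ≐ P,  Z ≐ node(node(T,T,n),node(true,n,b),node(6,Y1,b)).
Bind Z := P; substituting into the one remaining equation that mentions Z gives: P ≐ node(node(T,T,n),node(true,n,b),node(6,Y1,b)).
Bind P := node(node(T,T,n),node(true,n,b),node(6,Y1,b)); no other remaining equation mentions P. Substituting into the earlier binding gives Z := node(node(T,T,n),node(true,n,b),node(6,Y1,b)).
Decompose node/3: Y1 ≐ r(b,unit),  T ≐ r(pair(b,unit),f(Y1,b)),  unit ≐ unit.
Bind Y1 := r(b,unit); substituting into the one remaining equation that mentions Y1 gives: T ≐ r(pair(b,unit),f(r(b,unit),b)). Substituting into the earlier bindings gives Z := node(node(T,T,n),node(true,n,b),node(6,r(b,unit),b)), P := node(node(T,T,n),node(true,n,b),node(6,r(b,unit),b)).
Bind T := r(pair(b,unit),f(r(b,unit),b)); no other remaining equation mentions T. Substituting into the earlier bindings gives Z := node(node(r(pair(b,unit),f(r(b,unit),b)),r(pair(b,unit),f(r(b,unit),b)),n),node(true,n,b),node(6,r(b,unit),b)), P := node(node(r(pair(b,unit),f(r(b,unit),b)),r(pair(b,unit),f(r(b,unit),b)),n),node(true,n,b),node(6,r(b,unit),b)).
Delete trivial equation unit ≐ unit.
MGU = { Z ↦ node(node(r(pair(b,unit),f(r(b,unit),b)),r(pair(b,unit),f(r(b,unit),b)),n),node(true,n,b),node(6,r(b,unit),b)), P ↦ node(node(r(pair(b,unit),f(r(b,unit),b)),r(pair(b,unit),f(r(b,unit),b)),n),node(true,n,b),node(6,r(b,unit),b)), Y1 ↦ r(b,unit), T ↦ r(pair(b,unit),f(r(b,unit),b)) }, so Z ↦ node(node(r(pair(b,unit),f(r(b,unit),b)),r(pair(b,unit),f(r(b,unit),b)),n),node(true,n,b),node(6,r(b,unit),b)).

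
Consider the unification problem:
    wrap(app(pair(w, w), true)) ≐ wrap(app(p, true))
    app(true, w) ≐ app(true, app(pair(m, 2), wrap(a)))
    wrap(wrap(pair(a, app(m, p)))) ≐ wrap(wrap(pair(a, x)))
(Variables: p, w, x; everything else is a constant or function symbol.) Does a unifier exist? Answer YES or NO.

Decompose wrap/1: app(pair(w, w), true) ≐ app(p, true).
Decompose app/2: pair(w, w) ≐ p,  true ≐ true.
Bind p := pair(w, w); substituting into the one remaining equation that mentions p gives: wrap(wrap(pair(a, app(m, pair(w, w))))) ≐ wrap(wrap(pair(a, x))).
Delete trivial equation true ≐ true.
Decompose app/2: true ≐ true,  w ≐ app(pair(m, 2), wrap(a)).
Delete trivial equation true ≐ true.
Bind w := app(pair(m, 2), wrap(a)); substituting into the remaining equation gives: wrap(wrap(pair(a, app(m, pair(app(pair(m, 2), wrap(a)), app(pair(m, 2), wrap(a))))))) ≐ wrap(wrap(pair(a, x))). Substituting into the earlier binding gives p := pair(app(pair(m, 2), wrap(a)), app(pair(m, 2), wrap(a))).
Decompose wrap/1: wrap(pair(a, app(m, pair(app(pair(m, 2), wrap(a)), app(pair(m, 2), wrap(a)))))) ≐ wrap(pair(a, x)).
Decompose wrap/1: pair(a, app(m, pair(app(pair(m, 2), wrap(a)), app(pair(m, 2), wrap(a))))) ≐ pair(a, x).
Decompose pair/2: a ≐ a,  app(m, pair(app(pair(m, 2), wrap(a)), app(pair(m, 2), wrap(a)))) ≐ x.
Delete trivial equation a ≐ a.
Bind x := app(m, pair(app(pair(m, 2), wrap(a)), app(pair(m, 2), wrap(a)))).
No equations remain and no clash or occurs-check failure arose, so a unifier exists.

YES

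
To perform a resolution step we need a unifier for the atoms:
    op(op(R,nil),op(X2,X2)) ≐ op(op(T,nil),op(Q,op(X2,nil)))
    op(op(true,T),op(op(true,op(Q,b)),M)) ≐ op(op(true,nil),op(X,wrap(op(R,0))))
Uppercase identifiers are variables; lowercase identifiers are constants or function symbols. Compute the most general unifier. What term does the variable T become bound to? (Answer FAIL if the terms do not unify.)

FAIL

Decompose op/2: op(R,nil) ≐ op(T,nil),  op(X2,X2) ≐ op(Q,op(X2,nil)).
Decompose op/2: R ≐ T,  nil ≐ nil.
Bind R := T; substituting into the one remaining equation that mentions R gives: op(op(true,T),op(op(true,op(Q,b)),M)) ≐ op(op(true,nil),op(X,wrap(op(T,0)))).
Delete trivial equation nil ≐ nil.
Decompose op/2: X2 ≐ Q,  X2 ≐ op(X2,nil).
Bind X2 := Q; substituting into the one remaining equation that mentions X2 gives: Q ≐ op(Q,nil).
Occurs check fails: Q occurs in op(Q,nil); the equation Q ≐ op(Q,nil) has no finite solution.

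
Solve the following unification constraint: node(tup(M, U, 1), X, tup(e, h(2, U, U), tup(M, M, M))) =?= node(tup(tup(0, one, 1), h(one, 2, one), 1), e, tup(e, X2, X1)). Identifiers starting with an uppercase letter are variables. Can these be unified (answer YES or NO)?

Decompose node/3: tup(M, U, 1) =?= tup(tup(0, one, 1), h(one, 2, one), 1),  X =?= e,  tup(e, h(2, U, U), tup(M, M, M)) =?= tup(e, X2, X1).
Decompose tup/3: M =?= tup(0, one, 1),  U =?= h(one, 2, one),  1 =?= 1.
Bind M := tup(0, one, 1); substituting into the one remaining equation that mentions M gives: tup(e, h(2, U, U), tup(tup(0, one, 1), tup(0, one, 1), tup(0, one, 1))) =?= tup(e, X2, X1).
Bind U := h(one, 2, one); substituting into the one remaining equation that mentions U gives: tup(e, h(2, h(one, 2, one), h(one, 2, one)), tup(tup(0, one, 1), tup(0, one, 1), tup(0, one, 1))) =?= tup(e, X2, X1).
Delete trivial equation 1 =?= 1.
Bind X := e; no other remaining equation mentions X.
Decompose tup/3: e =?= e,  h(2, h(one, 2, one), h(one, 2, one)) =?= X2,  tup(tup(0, one, 1), tup(0, one, 1), tup(0, one, 1)) =?= X1.
Delete trivial equation e =?= e.
Bind X2 := h(2, h(one, 2, one), h(one, 2, one)); no other remaining equation mentions X2.
Bind X1 := tup(tup(0, one, 1), tup(0, one, 1), tup(0, one, 1)).
No equations remain and no clash or occurs-check failure arose, so a unifier exists.

YES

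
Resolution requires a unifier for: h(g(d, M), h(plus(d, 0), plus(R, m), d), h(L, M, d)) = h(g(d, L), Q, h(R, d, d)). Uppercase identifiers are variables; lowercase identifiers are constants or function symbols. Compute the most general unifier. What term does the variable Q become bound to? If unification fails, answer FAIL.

h(plus(d, 0), plus(d, m), d)

Decompose h/3: g(d, M) = g(d, L),  h(plus(d, 0), plus(R, m), d) = Q,  h(L, M, d) = h(R, d, d).
Decompose g/2: d = d,  M = L.
Delete trivial equation d = d.
Bind M := L; substituting into the one remaining equation that mentions M gives: h(L, L, d) = h(R, d, d).
Bind Q := h(plus(d, 0), plus(R, m), d); no other remaining equation mentions Q.
Decompose h/3: L = R,  L = d,  d = d.
Bind L := R; substituting into the one remaining equation that mentions L gives: R = d. Substituting into the earlier binding gives M := R.
Bind R := d; no other remaining equation mentions R. Substituting into the earlier bindings gives M := d, Q := h(plus(d, 0), plus(d, m), d), L := d.
Delete trivial equation d = d.
MGU = { M ↦ d, Q ↦ h(plus(d, 0), plus(d, m), d), L ↦ d, R ↦ d }, so Q ↦ h(plus(d, 0), plus(d, m), d).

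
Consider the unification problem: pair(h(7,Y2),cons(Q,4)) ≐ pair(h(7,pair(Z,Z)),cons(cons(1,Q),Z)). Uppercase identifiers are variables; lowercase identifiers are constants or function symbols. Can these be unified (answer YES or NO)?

NO

Decompose pair/2: h(7,Y2) ≐ h(7,pair(Z,Z)),  cons(Q,4) ≐ cons(cons(1,Q),Z).
Decompose h/2: 7 ≐ 7,  Y2 ≐ pair(Z,Z).
Delete trivial equation 7 ≐ 7.
Bind Y2 := pair(Z,Z); no other remaining equation mentions Y2.
Decompose cons/2: Q ≐ cons(1,Q),  4 ≐ Z.
Occurs check fails: Q occurs in cons(1,Q); the equation Q ≐ cons(1,Q) has no finite solution.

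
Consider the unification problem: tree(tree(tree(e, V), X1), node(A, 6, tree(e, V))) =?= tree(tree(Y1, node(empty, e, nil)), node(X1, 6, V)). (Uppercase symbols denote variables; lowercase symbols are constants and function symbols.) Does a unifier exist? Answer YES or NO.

Decompose tree/2: tree(tree(e, V), X1) =?= tree(Y1, node(empty, e, nil)),  node(A, 6, tree(e, V)) =?= node(X1, 6, V).
Decompose tree/2: tree(e, V) =?= Y1,  X1 =?= node(empty, e, nil).
Bind Y1 := tree(e, V); no other remaining equation mentions Y1.
Bind X1 := node(empty, e, nil); substituting into the remaining equation gives: node(A, 6, tree(e, V)) =?= node(node(empty, e, nil), 6, V).
Decompose node/3: A =?= node(empty, e, nil),  6 =?= 6,  tree(e, V) =?= V.
Bind A := node(empty, e, nil); no other remaining equation mentions A.
Delete trivial equation 6 =?= 6.
Occurs check fails: V occurs in tree(e, V); the equation V =?= tree(e, V) has no finite solution.

NO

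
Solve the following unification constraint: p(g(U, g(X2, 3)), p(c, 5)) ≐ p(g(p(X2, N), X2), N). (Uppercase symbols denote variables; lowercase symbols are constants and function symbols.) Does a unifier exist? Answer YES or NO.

NO

Decompose p/2: g(U, g(X2, 3)) ≐ g(p(X2, N), X2),  p(c, 5) ≐ N.
Decompose g/2: U ≐ p(X2, N),  g(X2, 3) ≐ X2.
Bind U := p(X2, N); no other remaining equation mentions U.
Occurs check fails: X2 occurs in g(X2, 3); the equation X2 ≐ g(X2, 3) has no finite solution.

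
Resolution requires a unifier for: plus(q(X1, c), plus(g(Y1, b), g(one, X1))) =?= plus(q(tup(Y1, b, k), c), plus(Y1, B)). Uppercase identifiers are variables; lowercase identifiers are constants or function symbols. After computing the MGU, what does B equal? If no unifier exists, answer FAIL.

FAIL

Decompose plus/2: q(X1, c) =?= q(tup(Y1, b, k), c),  plus(g(Y1, b), g(one, X1)) =?= plus(Y1, B).
Decompose q/2: X1 =?= tup(Y1, b, k),  c =?= c.
Bind X1 := tup(Y1, b, k); substituting into the one remaining equation that mentions X1 gives: plus(g(Y1, b), g(one, tup(Y1, b, k))) =?= plus(Y1, B).
Delete trivial equation c =?= c.
Decompose plus/2: g(Y1, b) =?= Y1,  g(one, tup(Y1, b, k)) =?= B.
Occurs check fails: Y1 occurs in g(Y1, b); the equation Y1 =?= g(Y1, b) has no finite solution.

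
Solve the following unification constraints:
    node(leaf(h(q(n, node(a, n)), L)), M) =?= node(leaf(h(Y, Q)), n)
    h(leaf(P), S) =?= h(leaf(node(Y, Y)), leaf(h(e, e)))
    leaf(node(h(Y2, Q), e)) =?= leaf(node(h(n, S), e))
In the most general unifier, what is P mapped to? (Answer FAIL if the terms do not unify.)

Decompose node/2: leaf(h(q(n, node(a, n)), L)) =?= leaf(h(Y, Q)),  M =?= n.
Decompose leaf/1: h(q(n, node(a, n)), L) =?= h(Y, Q).
Decompose h/2: q(n, node(a, n)) =?= Y,  L =?= Q.
Bind Y := q(n, node(a, n)); substituting into the one remaining equation that mentions Y gives: h(leaf(P), S) =?= h(leaf(node(q(n, node(a, n)), q(n, node(a, n)))), leaf(h(e, e))).
Bind L := Q; no other remaining equation mentions L.
Bind M := n; no other remaining equation mentions M.
Decompose h/2: leaf(P) =?= leaf(node(q(n, node(a, n)), q(n, node(a, n)))),  S =?= leaf(h(e, e)).
Decompose leaf/1: P =?= node(q(n, node(a, n)), q(n, node(a, n))).
Bind P := node(q(n, node(a, n)), q(n, node(a, n))); no other remaining equation mentions P.
Bind S := leaf(h(e, e)); substituting into the remaining equation gives: leaf(node(h(Y2, Q), e)) =?= leaf(node(h(n, leaf(h(e, e))), e)).
Decompose leaf/1: node(h(Y2, Q), e) =?= node(h(n, leaf(h(e, e))), e).
Decompose node/2: h(Y2, Q) =?= h(n, leaf(h(e, e))),  e =?= e.
Decompose h/2: Y2 =?= n,  Q =?= leaf(h(e, e)).
Bind Y2 := n; no other remaining equation mentions Y2.
Bind Q := leaf(h(e, e)); no other remaining equation mentions Q. Substituting into the earlier binding gives L := leaf(h(e, e)).
Delete trivial equation e =?= e.
MGU = { Y -> q(n, node(a, n)), L -> leaf(h(e, e)), M -> n, P -> node(q(n, node(a, n)), q(n, node(a, n))), S -> leaf(h(e, e)), Y2 -> n, Q -> leaf(h(e, e)) }, so P -> node(q(n, node(a, n)), q(n, node(a, n))).

node(q(n, node(a, n)), q(n, node(a, n)))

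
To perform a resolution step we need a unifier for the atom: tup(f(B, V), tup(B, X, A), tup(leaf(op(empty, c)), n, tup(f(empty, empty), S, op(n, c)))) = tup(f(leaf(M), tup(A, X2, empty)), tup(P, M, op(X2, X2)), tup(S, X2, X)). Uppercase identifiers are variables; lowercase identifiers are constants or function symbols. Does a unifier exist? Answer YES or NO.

Decompose tup/3: f(B, V) = f(leaf(M), tup(A, X2, empty)),  tup(B, X, A) = tup(P, M, op(X2, X2)),  tup(leaf(op(empty, c)), n, tup(f(empty, empty), S, op(n, c))) = tup(S, X2, X).
Decompose f/2: B = leaf(M),  V = tup(A, X2, empty).
Bind B := leaf(M); substituting into the one remaining equation that mentions B gives: tup(leaf(M), X, A) = tup(P, M, op(X2, X2)).
Bind V := tup(A, X2, empty); no other remaining equation mentions V.
Decompose tup/3: leaf(M) = P,  X = M,  A = op(X2, X2).
Bind P := leaf(M); no other remaining equation mentions P.
Bind X := M; substituting into the one remaining equation that mentions X gives: tup(leaf(op(empty, c)), n, tup(f(empty, empty), S, op(n, c))) = tup(S, X2, M).
Bind A := op(X2, X2); no other remaining equation mentions A. Substituting into the earlier binding gives V := tup(op(X2, X2), X2, empty).
Decompose tup/3: leaf(op(empty, c)) = S,  n = X2,  tup(f(empty, empty), S, op(n, c)) = M.
Bind S := leaf(op(empty, c)); substituting into the one remaining equation that mentions S gives: tup(f(empty, empty), leaf(op(empty, c)), op(n, c)) = M.
Bind X2 := n; no other remaining equation mentions X2. Substituting into the earlier bindings gives V := tup(op(n, n), n, empty), A := op(n, n).
Bind M := tup(f(empty, empty), leaf(op(empty, c)), op(n, c)). Substituting into the earlier bindings gives B := leaf(tup(f(empty, empty), leaf(op(empty, c)), op(n, c))), P := leaf(tup(f(empty, empty), leaf(op(empty, c)), op(n, c))), X := tup(f(empty, empty), leaf(op(empty, c)), op(n, c)).
No equations remain and no clash or occurs-check failure arose, so a unifier exists.

YES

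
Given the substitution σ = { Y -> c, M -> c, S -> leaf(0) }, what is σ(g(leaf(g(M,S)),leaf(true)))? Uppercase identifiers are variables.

g(leaf(g(c,leaf(0))),leaf(true))

Replace each occurrence of M with c.
Replace each occurrence of S with leaf(0).
Result: g(leaf(g(c,leaf(0))),leaf(true)).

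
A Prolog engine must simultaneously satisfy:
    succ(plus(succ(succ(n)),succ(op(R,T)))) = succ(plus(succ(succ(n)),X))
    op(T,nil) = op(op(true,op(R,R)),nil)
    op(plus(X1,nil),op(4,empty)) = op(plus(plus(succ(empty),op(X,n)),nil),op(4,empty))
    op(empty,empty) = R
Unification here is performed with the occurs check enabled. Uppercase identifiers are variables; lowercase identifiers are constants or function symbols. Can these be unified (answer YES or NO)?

YES

Decompose succ/1: plus(succ(succ(n)),succ(op(R,T))) = plus(succ(succ(n)),X).
Decompose plus/2: succ(succ(n)) = succ(succ(n)),  succ(op(R,T)) = X.
Delete trivial equation succ(succ(n)) = succ(succ(n)).
Bind X := succ(op(R,T)); substituting into the one remaining equation that mentions X gives: op(plus(X1,nil),op(4,empty)) = op(plus(plus(succ(empty),op(succ(op(R,T)),n)),nil),op(4,empty)).
Decompose op/2: T = op(true,op(R,R)),  nil = nil.
Bind T := op(true,op(R,R)); substituting into the one remaining equation that mentions T gives: op(plus(X1,nil),op(4,empty)) = op(plus(plus(succ(empty),op(succ(op(R,op(true,op(R,R)))),n)),nil),op(4,empty)). Substituting into the earlier binding gives X := succ(op(R,op(true,op(R,R)))).
Delete trivial equation nil = nil.
Decompose op/2: plus(X1,nil) = plus(plus(succ(empty),op(succ(op(R,op(true,op(R,R)))),n)),nil),  op(4,empty) = op(4,empty).
Decompose plus/2: X1 = plus(succ(empty),op(succ(op(R,op(true,op(R,R)))),n)),  nil = nil.
Bind X1 := plus(succ(empty),op(succ(op(R,op(true,op(R,R)))),n)); no other remaining equation mentions X1.
Delete trivial equation nil = nil.
Delete trivial equation op(4,empty) = op(4,empty).
Bind R := op(empty,empty). Substituting into the earlier bindings gives X := succ(op(op(empty,empty),op(true,op(op(empty,empty),op(empty,empty))))), T := op(true,op(op(empty,empty),op(empty,empty))), X1 := plus(succ(empty),op(succ(op(op(empty,empty),op(true,op(op(empty,empty),op(empty,empty))))),n)).
No equations remain and no clash or occurs-check failure arose, so a unifier exists.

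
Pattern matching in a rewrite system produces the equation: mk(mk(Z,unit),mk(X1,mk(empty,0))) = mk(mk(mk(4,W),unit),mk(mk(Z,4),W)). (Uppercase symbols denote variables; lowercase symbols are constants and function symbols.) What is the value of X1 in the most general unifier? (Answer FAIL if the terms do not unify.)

Decompose mk/2: mk(Z,unit) = mk(mk(4,W),unit),  mk(X1,mk(empty,0)) = mk(mk(Z,4),W).
Decompose mk/2: Z = mk(4,W),  unit = unit.
Bind Z := mk(4,W); substituting into the one remaining equation that mentions Z gives: mk(X1,mk(empty,0)) = mk(mk(mk(4,W),4),W).
Delete trivial equation unit = unit.
Decompose mk/2: X1 = mk(mk(4,W),4),  mk(empty,0) = W.
Bind X1 := mk(mk(4,W),4); no other remaining equation mentions X1.
Bind W := mk(empty,0). Substituting into the earlier bindings gives Z := mk(4,mk(empty,0)), X1 := mk(mk(4,mk(empty,0)),4).
MGU = { Z ↦ mk(4,mk(empty,0)), X1 ↦ mk(mk(4,mk(empty,0)),4), W ↦ mk(empty,0) }, so X1 ↦ mk(mk(4,mk(empty,0)),4).

mk(mk(4,mk(empty,0)),4)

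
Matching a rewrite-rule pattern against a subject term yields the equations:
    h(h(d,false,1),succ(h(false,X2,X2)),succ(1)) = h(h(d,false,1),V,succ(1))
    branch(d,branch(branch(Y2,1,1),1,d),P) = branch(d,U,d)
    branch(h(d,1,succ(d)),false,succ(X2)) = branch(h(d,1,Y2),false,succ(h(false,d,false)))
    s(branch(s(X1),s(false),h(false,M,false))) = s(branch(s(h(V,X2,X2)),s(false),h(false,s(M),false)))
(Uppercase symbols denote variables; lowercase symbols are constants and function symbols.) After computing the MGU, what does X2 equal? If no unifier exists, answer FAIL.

Decompose h/3: h(d,false,1) = h(d,false,1),  succ(h(false,X2,X2)) = V,  succ(1) = succ(1).
Delete trivial equation h(d,false,1) = h(d,false,1).
Bind V := succ(h(false,X2,X2)); substituting into the one remaining equation that mentions V gives: s(branch(s(X1),s(false),h(false,M,false))) = s(branch(s(h(succ(h(false,X2,X2)),X2,X2)),s(false),h(false,s(M),false))).
Delete trivial equation succ(1) = succ(1).
Decompose branch/3: d = d,  branch(branch(Y2,1,1),1,d) = U,  P = d.
Delete trivial equation d = d.
Bind U := branch(branch(Y2,1,1),1,d); no other remaining equation mentions U.
Bind P := d; no other remaining equation mentions P.
Decompose branch/3: h(d,1,succ(d)) = h(d,1,Y2),  false = false,  succ(X2) = succ(h(false,d,false)).
Decompose h/3: d = d,  1 = 1,  succ(d) = Y2.
Delete trivial equation d = d.
Delete trivial equation 1 = 1.
Bind Y2 := succ(d); no other remaining equation mentions Y2. Substituting into the earlier binding gives U := branch(branch(succ(d),1,1),1,d).
Delete trivial equation false = false.
Decompose succ/1: X2 = h(false,d,false).
Bind X2 := h(false,d,false); substituting into the remaining equation gives: s(branch(s(X1),s(false),h(false,M,false))) = s(branch(s(h(succ(h(false,h(false,d,false),h(false,d,false))),h(false,d,false),h(false,d,false))),s(false),h(false,s(M),false))). Substituting into the earlier binding gives V := succ(h(false,h(false,d,false),h(false,d,false))).
Decompose s/1: branch(s(X1),s(false),h(false,M,false)) = branch(s(h(succ(h(false,h(false,d,false),h(false,d,false))),h(false,d,false),h(false,d,false))),s(false),h(false,s(M),false)).
Decompose branch/3: s(X1) = s(h(succ(h(false,h(false,d,false),h(false,d,false))),h(false,d,false),h(false,d,false))),  s(false) = s(false),  h(false,M,false) = h(false,s(M),false).
Decompose s/1: X1 = h(succ(h(false,h(false,d,false),h(false,d,false))),h(false,d,false),h(false,d,false)).
Bind X1 := h(succ(h(false,h(false,d,false),h(false,d,false))),h(false,d,false),h(false,d,false)); no other remaining equation mentions X1.
Delete trivial equation s(false) = s(false).
Decompose h/3: false = false,  M = s(M),  false = false.
Delete trivial equation false = false.
Occurs check fails: M occurs in s(M); the equation M = s(M) has no finite solution.

FAIL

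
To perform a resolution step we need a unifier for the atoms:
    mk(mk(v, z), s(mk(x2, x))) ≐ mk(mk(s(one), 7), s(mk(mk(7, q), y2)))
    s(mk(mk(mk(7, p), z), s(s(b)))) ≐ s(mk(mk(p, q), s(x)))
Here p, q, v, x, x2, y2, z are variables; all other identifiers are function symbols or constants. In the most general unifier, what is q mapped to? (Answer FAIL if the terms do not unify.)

Decompose mk/2: mk(v, z) ≐ mk(s(one), 7),  s(mk(x2, x)) ≐ s(mk(mk(7, q), y2)).
Decompose mk/2: v ≐ s(one),  z ≐ 7.
Bind v := s(one); no other remaining equation mentions v.
Bind z := 7; substituting into the one remaining equation that mentions z gives: s(mk(mk(mk(7, p), 7), s(s(b)))) ≐ s(mk(mk(p, q), s(x))).
Decompose s/1: mk(x2, x) ≐ mk(mk(7, q), y2).
Decompose mk/2: x2 ≐ mk(7, q),  x ≐ y2.
Bind x2 := mk(7, q); no other remaining equation mentions x2.
Bind x := y2; substituting into the remaining equation gives: s(mk(mk(mk(7, p), 7), s(s(b)))) ≐ s(mk(mk(p, q), s(y2))).
Decompose s/1: mk(mk(mk(7, p), 7), s(s(b))) ≐ mk(mk(p, q), s(y2)).
Decompose mk/2: mk(mk(7, p), 7) ≐ mk(p, q),  s(s(b)) ≐ s(y2).
Decompose mk/2: mk(7, p) ≐ p,  7 ≐ q.
Occurs check fails: p occurs in mk(7, p); the equation p ≐ mk(7, p) has no finite solution.

FAIL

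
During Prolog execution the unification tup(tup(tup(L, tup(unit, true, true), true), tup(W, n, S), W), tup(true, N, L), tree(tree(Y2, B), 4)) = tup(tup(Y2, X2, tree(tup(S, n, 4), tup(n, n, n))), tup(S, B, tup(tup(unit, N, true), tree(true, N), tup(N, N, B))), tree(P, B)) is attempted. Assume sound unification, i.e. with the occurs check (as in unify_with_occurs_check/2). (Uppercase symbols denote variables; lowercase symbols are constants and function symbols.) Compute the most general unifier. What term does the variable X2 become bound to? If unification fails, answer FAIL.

tup(tree(tup(true, n, 4), tup(n, n, n)), n, true)

Decompose tup/3: tup(tup(L, tup(unit, true, true), true), tup(W, n, S), W) = tup(Y2, X2, tree(tup(S, n, 4), tup(n, n, n))),  tup(true, N, L) = tup(S, B, tup(tup(unit, N, true), tree(true, N), tup(N, N, B))),  tree(tree(Y2, B), 4) = tree(P, B).
Decompose tup/3: tup(L, tup(unit, true, true), true) = Y2,  tup(W, n, S) = X2,  W = tree(tup(S, n, 4), tup(n, n, n)).
Bind Y2 := tup(L, tup(unit, true, true), true); substituting into the one remaining equation that mentions Y2 gives: tree(tree(tup(L, tup(unit, true, true), true), B), 4) = tree(P, B).
Bind X2 := tup(W, n, S); no other remaining equation mentions X2.
Bind W := tree(tup(S, n, 4), tup(n, n, n)); no other remaining equation mentions W. Substituting into the earlier binding gives X2 := tup(tree(tup(S, n, 4), tup(n, n, n)), n, S).
Decompose tup/3: true = S,  N = B,  L = tup(tup(unit, N, true), tree(true, N), tup(N, N, B)).
Bind S := true; no other remaining equation mentions S. Substituting into the earlier bindings gives X2 := tup(tree(tup(true, n, 4), tup(n, n, n)), n, true), W := tree(tup(true, n, 4), tup(n, n, n)).
Bind N := B; substituting into the one remaining equation that mentions N gives: L = tup(tup(unit, B, true), tree(true, B), tup(B, B, B)).
Bind L := tup(tup(unit, B, true), tree(true, B), tup(B, B, B)); substituting into the remaining equation gives: tree(tree(tup(tup(tup(unit, B, true), tree(true, B), tup(B, B, B)), tup(unit, true, true), true), B), 4) = tree(P, B). Substituting into the earlier binding gives Y2 := tup(tup(tup(unit, B, true), tree(true, B), tup(B, B, B)), tup(unit, true, true), true).
Decompose tree/2: tree(tup(tup(tup(unit, B, true), tree(true, B), tup(B, B, B)), tup(unit, true, true), true), B) = P,  4 = B.
Bind P := tree(tup(tup(tup(unit, B, true), tree(true, B), tup(B, B, B)), tup(unit, true, true), true), B); no other remaining equation mentions P.
Bind B := 4. Substituting into the earlier bindings gives Y2 := tup(tup(tup(unit, 4, true), tree(true, 4), tup(4, 4, 4)), tup(unit, true, true), true), N := 4, L := tup(tup(unit, 4, true), tree(true, 4), tup(4, 4, 4)), P := tree(tup(tup(tup(unit, 4, true), tree(true, 4), tup(4, 4, 4)), tup(unit, true, true), true), 4).
MGU = { Y2 ↦ tup(tup(tup(unit, 4, true), tree(true, 4), tup(4, 4, 4)), tup(unit, true, true), true), X2 ↦ tup(tree(tup(true, n, 4), tup(n, n, n)), n, true), W ↦ tree(tup(true, n, 4), tup(n, n, n)), S ↦ true, N ↦ 4, L ↦ tup(tup(unit, 4, true), tree(true, 4), tup(4, 4, 4)), P ↦ tree(tup(tup(tup(unit, 4, true), tree(true, 4), tup(4, 4, 4)), tup(unit, true, true), true), 4), B ↦ 4 }, so X2 ↦ tup(tree(tup(true, n, 4), tup(n, n, n)), n, true).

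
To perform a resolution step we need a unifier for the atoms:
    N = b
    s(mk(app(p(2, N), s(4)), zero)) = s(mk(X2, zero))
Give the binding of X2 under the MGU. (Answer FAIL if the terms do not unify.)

app(p(2, b), s(4))

Bind N := b; substituting into the remaining equation gives: s(mk(app(p(2, b), s(4)), zero)) = s(mk(X2, zero)).
Decompose s/1: mk(app(p(2, b), s(4)), zero) = mk(X2, zero).
Decompose mk/2: app(p(2, b), s(4)) = X2,  zero = zero.
Bind X2 := app(p(2, b), s(4)); no other remaining equation mentions X2.
Delete trivial equation zero = zero.
MGU = { N := b, X2 := app(p(2, b), s(4)) }, so X2 := app(p(2, b), s(4)).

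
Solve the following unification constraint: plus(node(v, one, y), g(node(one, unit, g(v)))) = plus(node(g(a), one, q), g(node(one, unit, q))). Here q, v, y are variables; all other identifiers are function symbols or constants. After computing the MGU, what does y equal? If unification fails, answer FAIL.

Decompose plus/2: node(v, one, y) = node(g(a), one, q),  g(node(one, unit, g(v))) = g(node(one, unit, q)).
Decompose node/3: v = g(a),  one = one,  y = q.
Bind v := g(a); substituting into the one remaining equation that mentions v gives: g(node(one, unit, g(g(a)))) = g(node(one, unit, q)).
Delete trivial equation one = one.
Bind y := q; no other remaining equation mentions y.
Decompose g/1: node(one, unit, g(g(a))) = node(one, unit, q).
Decompose node/3: one = one,  unit = unit,  g(g(a)) = q.
Delete trivial equation one = one.
Delete trivial equation unit = unit.
Bind q := g(g(a)). Substituting into the earlier binding gives y := g(g(a)).
MGU = { v ↦ g(a), y ↦ g(g(a)), q ↦ g(g(a)) }, so y ↦ g(g(a)).

g(g(a))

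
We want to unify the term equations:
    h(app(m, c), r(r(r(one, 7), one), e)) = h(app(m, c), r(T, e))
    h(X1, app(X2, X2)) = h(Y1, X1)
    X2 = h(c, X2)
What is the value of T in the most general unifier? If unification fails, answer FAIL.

Decompose h/2: app(m, c) = app(m, c),  r(r(r(one, 7), one), e) = r(T, e).
Delete trivial equation app(m, c) = app(m, c).
Decompose r/2: r(r(one, 7), one) = T,  e = e.
Bind T := r(r(one, 7), one); no other remaining equation mentions T.
Delete trivial equation e = e.
Decompose h/2: X1 = Y1,  app(X2, X2) = X1.
Bind X1 := Y1; substituting into the one remaining equation that mentions X1 gives: app(X2, X2) = Y1.
Bind Y1 := app(X2, X2); no other remaining equation mentions Y1. Substituting into the earlier binding gives X1 := app(X2, X2).
Occurs check fails: X2 occurs in h(c, X2); the equation X2 = h(c, X2) has no finite solution.

FAIL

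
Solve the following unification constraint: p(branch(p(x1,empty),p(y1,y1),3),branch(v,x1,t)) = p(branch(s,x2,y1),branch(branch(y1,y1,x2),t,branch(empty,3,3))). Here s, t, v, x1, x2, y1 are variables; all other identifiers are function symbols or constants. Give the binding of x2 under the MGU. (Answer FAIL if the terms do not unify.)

p(3,3)

Decompose p/2: branch(p(x1,empty),p(y1,y1),3) = branch(s,x2,y1),  branch(v,x1,t) = branch(branch(y1,y1,x2),t,branch(empty,3,3)).
Decompose branch/3: p(x1,empty) = s,  p(y1,y1) = x2,  3 = y1.
Bind s := p(x1,empty); no other remaining equation mentions s.
Bind x2 := p(y1,y1); substituting into the one remaining equation that mentions x2 gives: branch(v,x1,t) = branch(branch(y1,y1,p(y1,y1)),t,branch(empty,3,3)).
Bind y1 := 3; substituting into the remaining equation gives: branch(v,x1,t) = branch(branch(3,3,p(3,3)),t,branch(empty,3,3)). Substituting into the earlier binding gives x2 := p(3,3).
Decompose branch/3: v = branch(3,3,p(3,3)),  x1 = t,  t = branch(empty,3,3).
Bind v := branch(3,3,p(3,3)); no other remaining equation mentions v.
Bind x1 := t; no other remaining equation mentions x1. Substituting into the earlier binding gives s := p(t,empty).
Bind t := branch(empty,3,3). Substituting into the earlier bindings gives s := p(branch(empty,3,3),empty), x1 := branch(empty,3,3).
MGU = { s -> p(branch(empty,3,3),empty), x2 -> p(3,3), y1 -> 3, v -> branch(3,3,p(3,3)), x1 -> branch(empty,3,3), t -> branch(empty,3,3) }, so x2 -> p(3,3).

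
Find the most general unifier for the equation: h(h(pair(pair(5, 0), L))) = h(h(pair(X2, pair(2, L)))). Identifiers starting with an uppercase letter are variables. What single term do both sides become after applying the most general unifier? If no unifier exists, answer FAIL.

Decompose h/1: h(pair(pair(5, 0), L)) = h(pair(X2, pair(2, L))).
Decompose h/1: pair(pair(5, 0), L) = pair(X2, pair(2, L)).
Decompose pair/2: pair(5, 0) = X2,  L = pair(2, L).
Bind X2 := pair(5, 0); no other remaining equation mentions X2.
Occurs check fails: L occurs in pair(2, L); the equation L = pair(2, L) has no finite solution.

FAIL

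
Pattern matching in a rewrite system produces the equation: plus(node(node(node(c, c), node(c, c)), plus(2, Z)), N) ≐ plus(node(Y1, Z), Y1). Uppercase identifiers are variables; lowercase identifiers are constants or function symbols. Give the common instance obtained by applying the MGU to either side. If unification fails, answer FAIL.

Decompose plus/2: node(node(node(c, c), node(c, c)), plus(2, Z)) ≐ node(Y1, Z),  N ≐ Y1.
Decompose node/2: node(node(c, c), node(c, c)) ≐ Y1,  plus(2, Z) ≐ Z.
Bind Y1 := node(node(c, c), node(c, c)); substituting into the one remaining equation that mentions Y1 gives: N ≐ node(node(c, c), node(c, c)).
Occurs check fails: Z occurs in plus(2, Z); the equation Z ≐ plus(2, Z) has no finite solution.

FAIL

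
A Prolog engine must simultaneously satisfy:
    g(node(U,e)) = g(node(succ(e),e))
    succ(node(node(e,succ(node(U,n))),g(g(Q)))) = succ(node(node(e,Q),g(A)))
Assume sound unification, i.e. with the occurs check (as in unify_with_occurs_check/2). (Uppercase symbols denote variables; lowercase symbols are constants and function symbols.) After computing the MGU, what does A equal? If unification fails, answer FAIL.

g(succ(node(succ(e),n)))

Decompose g/1: node(U,e) = node(succ(e),e).
Decompose node/2: U = succ(e),  e = e.
Bind U := succ(e); substituting into the one remaining equation that mentions U gives: succ(node(node(e,succ(node(succ(e),n))),g(g(Q)))) = succ(node(node(e,Q),g(A))).
Delete trivial equation e = e.
Decompose succ/1: node(node(e,succ(node(succ(e),n))),g(g(Q))) = node(node(e,Q),g(A)).
Decompose node/2: node(e,succ(node(succ(e),n))) = node(e,Q),  g(g(Q)) = g(A).
Decompose node/2: e = e,  succ(node(succ(e),n)) = Q.
Delete trivial equation e = e.
Bind Q := succ(node(succ(e),n)); substituting into the remaining equation gives: g(g(succ(node(succ(e),n)))) = g(A).
Decompose g/1: g(succ(node(succ(e),n))) = A.
Bind A := g(succ(node(succ(e),n))).
MGU = { U = succ(e), Q = succ(node(succ(e),n)), A = g(succ(node(succ(e),n))) }, so A = g(succ(node(succ(e),n))).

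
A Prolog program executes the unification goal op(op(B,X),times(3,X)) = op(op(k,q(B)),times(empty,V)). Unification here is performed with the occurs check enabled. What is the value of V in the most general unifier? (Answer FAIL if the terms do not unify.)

FAIL

Decompose op/2: op(B,X) = op(k,q(B)),  times(3,X) = times(empty,V).
Decompose op/2: B = k,  X = q(B).
Bind B := k; substituting into the one remaining equation that mentions B gives: X = q(k).
Bind X := q(k); substituting into the remaining equation gives: times(3,q(k)) = times(empty,V).
Decompose times/2: 3 = empty,  q(k) = V.
Clash: constants 3 and empty differ; no unifier exists.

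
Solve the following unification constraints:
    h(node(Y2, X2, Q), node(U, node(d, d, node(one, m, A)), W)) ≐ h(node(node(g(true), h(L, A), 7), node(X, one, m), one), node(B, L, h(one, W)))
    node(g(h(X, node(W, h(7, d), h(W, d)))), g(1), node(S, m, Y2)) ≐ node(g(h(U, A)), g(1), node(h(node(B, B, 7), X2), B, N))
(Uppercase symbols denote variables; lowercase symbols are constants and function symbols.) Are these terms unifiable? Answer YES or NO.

NO

Decompose h/2: node(Y2, X2, Q) ≐ node(node(g(true), h(L, A), 7), node(X, one, m), one),  node(U, node(d, d, node(one, m, A)), W) ≐ node(B, L, h(one, W)).
Decompose node/3: Y2 ≐ node(g(true), h(L, A), 7),  X2 ≐ node(X, one, m),  Q ≐ one.
Bind Y2 := node(g(true), h(L, A), 7); substituting into the one remaining equation that mentions Y2 gives: node(g(h(X, node(W, h(7, d), h(W, d)))), g(1), node(S, m, node(g(true), h(L, A), 7))) ≐ node(g(h(U, A)), g(1), node(h(node(B, B, 7), X2), B, N)).
Bind X2 := node(X, one, m); substituting into the one remaining equation that mentions X2 gives: node(g(h(X, node(W, h(7, d), h(W, d)))), g(1), node(S, m, node(g(true), h(L, A), 7))) ≐ node(g(h(U, A)), g(1), node(h(node(B, B, 7), node(X, one, m)), B, N)).
Bind Q := one; no other remaining equation mentions Q.
Decompose node/3: U ≐ B,  node(d, d, node(one, m, A)) ≐ L,  W ≐ h(one, W).
Bind U := B; substituting into the one remaining equation that mentions U gives: node(g(h(X, node(W, h(7, d), h(W, d)))), g(1), node(S, m, node(g(true), h(L, A), 7))) ≐ node(g(h(B, A)), g(1), node(h(node(B, B, 7), node(X, one, m)), B, N)).
Bind L := node(d, d, node(one, m, A)); substituting into the one remaining equation that mentions L gives: node(g(h(X, node(W, h(7, d), h(W, d)))), g(1), node(S, m, node(g(true), h(node(d, d, node(one, m, A)), A), 7))) ≐ node(g(h(B, A)), g(1), node(h(node(B, B, 7), node(X, one, m)), B, N)). Substituting into the earlier binding gives Y2 := node(g(true), h(node(d, d, node(one, m, A)), A), 7).
Occurs check fails: W occurs in h(one, W); the equation W ≐ h(one, W) has no finite solution.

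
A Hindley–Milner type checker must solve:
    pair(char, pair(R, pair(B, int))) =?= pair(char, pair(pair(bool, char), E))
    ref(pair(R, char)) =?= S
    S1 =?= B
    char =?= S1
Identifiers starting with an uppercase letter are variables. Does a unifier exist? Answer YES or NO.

Decompose pair/2: char =?= char,  pair(R, pair(B, int)) =?= pair(pair(bool, char), E).
Delete trivial equation char =?= char.
Decompose pair/2: R =?= pair(bool, char),  pair(B, int) =?= E.
Bind R := pair(bool, char); substituting into the one remaining equation that mentions R gives: ref(pair(pair(bool, char), char)) =?= S.
Bind E := pair(B, int); no other remaining equation mentions E.
Bind S := ref(pair(pair(bool, char), char)); no other remaining equation mentions S.
Bind S1 := B; substituting into the remaining equation gives: char =?= B.
Bind B := char. Substituting into the earlier bindings gives E := pair(char, int), S1 := char.
No equations remain and no clash or occurs-check failure arose, so a unifier exists.

YES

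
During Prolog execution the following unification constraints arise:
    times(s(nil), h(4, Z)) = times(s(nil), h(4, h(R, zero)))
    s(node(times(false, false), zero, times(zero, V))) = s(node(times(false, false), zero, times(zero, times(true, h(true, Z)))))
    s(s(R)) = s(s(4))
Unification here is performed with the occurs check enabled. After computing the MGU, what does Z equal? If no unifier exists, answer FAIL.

h(4, zero)

Decompose times/2: s(nil) = s(nil),  h(4, Z) = h(4, h(R, zero)).
Delete trivial equation s(nil) = s(nil).
Decompose h/2: 4 = 4,  Z = h(R, zero).
Delete trivial equation 4 = 4.
Bind Z := h(R, zero); substituting into the one remaining equation that mentions Z gives: s(node(times(false, false), zero, times(zero, V))) = s(node(times(false, false), zero, times(zero, times(true, h(true, h(R, zero)))))).
Decompose s/1: node(times(false, false), zero, times(zero, V)) = node(times(false, false), zero, times(zero, times(true, h(true, h(R, zero))))).
Decompose node/3: times(false, false) = times(false, false),  zero = zero,  times(zero, V) = times(zero, times(true, h(true, h(R, zero)))).
Delete trivial equation times(false, false) = times(false, false).
Delete trivial equation zero = zero.
Decompose times/2: zero = zero,  V = times(true, h(true, h(R, zero))).
Delete trivial equation zero = zero.
Bind V := times(true, h(true, h(R, zero))); no other remaining equation mentions V.
Decompose s/1: s(R) = s(4).
Decompose s/1: R = 4.
Bind R := 4. Substituting into the earlier bindings gives Z := h(4, zero), V := times(true, h(true, h(4, zero))).
MGU = { Z ↦ h(4, zero), V ↦ times(true, h(true, h(4, zero))), R ↦ 4 }, so Z ↦ h(4, zero).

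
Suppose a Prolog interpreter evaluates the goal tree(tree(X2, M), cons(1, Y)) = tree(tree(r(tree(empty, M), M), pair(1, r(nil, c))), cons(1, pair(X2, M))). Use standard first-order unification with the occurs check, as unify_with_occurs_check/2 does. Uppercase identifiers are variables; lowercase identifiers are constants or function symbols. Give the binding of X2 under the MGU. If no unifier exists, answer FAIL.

r(tree(empty, pair(1, r(nil, c))), pair(1, r(nil, c)))

Decompose tree/2: tree(X2, M) = tree(r(tree(empty, M), M), pair(1, r(nil, c))),  cons(1, Y) = cons(1, pair(X2, M)).
Decompose tree/2: X2 = r(tree(empty, M), M),  M = pair(1, r(nil, c)).
Bind X2 := r(tree(empty, M), M); substituting into the one remaining equation that mentions X2 gives: cons(1, Y) = cons(1, pair(r(tree(empty, M), M), M)).
Bind M := pair(1, r(nil, c)); substituting into the remaining equation gives: cons(1, Y) = cons(1, pair(r(tree(empty, pair(1, r(nil, c))), pair(1, r(nil, c))), pair(1, r(nil, c)))). Substituting into the earlier binding gives X2 := r(tree(empty, pair(1, r(nil, c))), pair(1, r(nil, c))).
Decompose cons/2: 1 = 1,  Y = pair(r(tree(empty, pair(1, r(nil, c))), pair(1, r(nil, c))), pair(1, r(nil, c))).
Delete trivial equation 1 = 1.
Bind Y := pair(r(tree(empty, pair(1, r(nil, c))), pair(1, r(nil, c))), pair(1, r(nil, c))).
MGU = { X2 -> r(tree(empty, pair(1, r(nil, c))), pair(1, r(nil, c))), M -> pair(1, r(nil, c)), Y -> pair(r(tree(empty, pair(1, r(nil, c))), pair(1, r(nil, c))), pair(1, r(nil, c))) }, so X2 -> r(tree(empty, pair(1, r(nil, c))), pair(1, r(nil, c))).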